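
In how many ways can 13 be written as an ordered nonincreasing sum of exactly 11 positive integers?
p(13, 11 parts) = 2

Partitions of n into exactly k parts ↔ partitions of n − k into at most k parts (subtract 1 from each part). For n = 13, k = 11, the partitions are: 3+1+1+1+1+1+1+1+1+1+1, 2+2+1+1+1+1+1+1+1+1+1. Count = 2.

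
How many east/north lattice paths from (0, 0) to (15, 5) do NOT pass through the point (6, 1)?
Number of paths = 10499

Total paths from (0, 0) to (15, 5): C(20, 15) = 15504. Paths through (6, 1): (paths (0, 0) → (6, 1)) × (paths (6, 1) → (15, 5)) = C(7, 6) · C(13, 9) = 7 · 715 = 5005. Avoidance count = 15504 − 5005 = 10499.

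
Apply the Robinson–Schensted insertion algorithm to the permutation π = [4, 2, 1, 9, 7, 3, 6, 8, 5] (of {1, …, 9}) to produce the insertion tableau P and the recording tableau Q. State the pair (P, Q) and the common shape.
P = [1, 3, 5, 8] / [2, 6] / [4, 7] / [9];  Q = [1, 4, 7, 8] / [2, 5] / [3, 6] / [9];  common shape = (4, 2, 2, 1)

Row-insert the values π_1, π_2, … into P one at a time, bumping the leftmost entry strictly greater than the inserted value down to the next row. The recording tableau Q records, in position (i, j), the step at which that cell was added to P.
  Insert 4 (step 1): P = [4];  Q = [1]
  Insert 2 (step 2): P = [2] / [4];  Q = [1] / [2]
  Insert 1 (step 3): P = [1] / [2] / [4];  Q = [1] / [2] / [3]
  Insert 9 (step 4): P = [1, 9] / [2] / [4];  Q = [1, 4] / [2] / [3]
  Insert 7 (step 5): P = [1, 7] / [2, 9] / [4];  Q = [1, 4] / [2, 5] / [3]
  Insert 3 (step 6): P = [1, 3] / [2, 7] / [4, 9];  Q = [1, 4] / [2, 5] / [3, 6]
  Insert 6 (step 7): P = [1, 3, 6] / [2, 7] / [4, 9];  Q = [1, 4, 7] / [2, 5] / [3, 6]
  Insert 8 (step 8): P = [1, 3, 6, 8] / [2, 7] / [4, 9];  Q = [1, 4, 7, 8] / [2, 5] / [3, 6]
  Insert 5 (step 9): P = [1, 3, 5, 8] / [2, 6] / [4, 7] / [9];  Q = [1, 4, 7, 8] / [2, 5] / [3, 6] / [9]
Final shape: (4, 2, 2, 1).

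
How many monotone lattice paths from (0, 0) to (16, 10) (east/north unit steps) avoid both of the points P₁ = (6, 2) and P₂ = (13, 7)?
Number of paths = 2979631

Inclusion–exclusion. Total paths: C(26, 16) = 5311735. Through P₁: C(8, 6)·C(18, 10) = 1225224. Through P₂: C(20, 13)·C(6, 3) = 1550400. Since P₁ is strictly southwest of P₂, a monotone path through both must visit P₁ then P₂; paths through both = C(8, 6)·C(12, 7)·C(6, 3) = 443520. Avoid both = 5311735 − 1225224 − 1550400 + 443520 = 2979631.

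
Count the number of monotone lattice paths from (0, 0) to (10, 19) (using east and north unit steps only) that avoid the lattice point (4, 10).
Number of paths = 15020005

Total paths from (0, 0) to (10, 19): C(29, 10) = 20030010. Paths through (4, 10): (paths (0, 0) → (4, 10)) × (paths (4, 10) → (10, 19)) = C(14, 4) · C(15, 6) = 1001 · 5005 = 5010005. Avoidance count = 20030010 − 5010005 = 15020005.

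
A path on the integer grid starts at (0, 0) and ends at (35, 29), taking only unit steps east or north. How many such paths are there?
Number of paths = 1388818294740297792

A monotone lattice path from (0, 0) to (35, 29) consists of 35 east steps and 29 north steps in some order, so it is determined by which 35 of the 64 steps are east. The count is C(64, 35) = 1388818294740297792.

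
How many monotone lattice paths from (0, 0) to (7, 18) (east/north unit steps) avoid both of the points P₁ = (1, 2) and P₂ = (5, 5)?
Number of paths = 241426

Inclusion–exclusion. Total paths: C(25, 7) = 480700. Through P₁: C(3, 1)·C(22, 6) = 223839. Through P₂: C(10, 5)·C(15, 2) = 26460. Since P₁ is strictly southwest of P₂, a monotone path through both must visit P₁ then P₂; paths through both = C(3, 1)·C(7, 4)·C(15, 2) = 11025. Avoid both = 480700 − 223839 − 26460 + 11025 = 241426.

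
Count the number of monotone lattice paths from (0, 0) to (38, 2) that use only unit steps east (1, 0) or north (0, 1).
Number of paths = 780

A monotone lattice path from (0, 0) to (38, 2) consists of 38 east steps and 2 north steps in some order, so it is determined by which 38 of the 40 steps are east. The count is C(40, 38) = 780.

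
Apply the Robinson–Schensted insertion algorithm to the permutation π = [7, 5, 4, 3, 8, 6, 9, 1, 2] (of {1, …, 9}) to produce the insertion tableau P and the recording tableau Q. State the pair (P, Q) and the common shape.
P = [1, 2, 9] / [3, 6] / [4, 8] / [5] / [7];  Q = [1, 5, 7] / [2, 6] / [3, 9] / [4] / [8];  common shape = (3, 2, 2, 1, 1)

Row-insert the values π_1, π_2, … into P one at a time, bumping the leftmost entry strictly greater than the inserted value down to the next row. The recording tableau Q records, in position (i, j), the step at which that cell was added to P.
  Insert 7 (step 1): P = [7];  Q = [1]
  Insert 5 (step 2): P = [5] / [7];  Q = [1] / [2]
  Insert 4 (step 3): P = [4] / [5] / [7];  Q = [1] / [2] / [3]
  Insert 3 (step 4): P = [3] / [4] / [5] / [7];  Q = [1] / [2] / [3] / [4]
  Insert 8 (step 5): P = [3, 8] / [4] / [5] / [7];  Q = [1, 5] / [2] / [3] / [4]
  Insert 6 (step 6): P = [3, 6] / [4, 8] / [5] / [7];  Q = [1, 5] / [2, 6] / [3] / [4]
  Insert 9 (step 7): P = [3, 6, 9] / [4, 8] / [5] / [7];  Q = [1, 5, 7] / [2, 6] / [3] / [4]
  Insert 1 (step 8): P = [1, 6, 9] / [3, 8] / [4] / [5] / [7];  Q = [1, 5, 7] / [2, 6] / [3] / [4] / [8]
  Insert 2 (step 9): P = [1, 2, 9] / [3, 6] / [4, 8] / [5] / [7];  Q = [1, 5, 7] / [2, 6] / [3, 9] / [4] / [8]
Final shape: (3, 2, 2, 1, 1).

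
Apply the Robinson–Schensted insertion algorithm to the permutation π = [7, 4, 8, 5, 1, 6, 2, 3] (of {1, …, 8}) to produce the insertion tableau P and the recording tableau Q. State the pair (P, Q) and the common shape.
P = [1, 2, 3] / [4, 5, 6] / [7, 8];  Q = [1, 3, 6] / [2, 4, 8] / [5, 7];  common shape = (3, 3, 2)

Row-insert the values π_1, π_2, … into P one at a time, bumping the leftmost entry strictly greater than the inserted value down to the next row. The recording tableau Q records, in position (i, j), the step at which that cell was added to P.
  Insert 7 (step 1): P = [7];  Q = [1]
  Insert 4 (step 2): P = [4] / [7];  Q = [1] / [2]
  Insert 8 (step 3): P = [4, 8] / [7];  Q = [1, 3] / [2]
  Insert 5 (step 4): P = [4, 5] / [7, 8];  Q = [1, 3] / [2, 4]
  Insert 1 (step 5): P = [1, 5] / [4, 8] / [7];  Q = [1, 3] / [2, 4] / [5]
  Insert 6 (step 6): P = [1, 5, 6] / [4, 8] / [7];  Q = [1, 3, 6] / [2, 4] / [5]
  Insert 2 (step 7): P = [1, 2, 6] / [4, 5] / [7, 8];  Q = [1, 3, 6] / [2, 4] / [5, 7]
  Insert 3 (step 8): P = [1, 2, 3] / [4, 5, 6] / [7, 8];  Q = [1, 3, 6] / [2, 4, 8] / [5, 7]
Final shape: (3, 3, 2).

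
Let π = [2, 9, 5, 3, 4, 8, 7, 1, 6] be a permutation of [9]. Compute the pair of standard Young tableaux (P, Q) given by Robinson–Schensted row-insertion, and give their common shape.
P = [1, 3, 4, 6] / [2, 7] / [5, 8] / [9];  Q = [1, 2, 5, 6] / [3, 7] / [4, 9] / [8];  common shape = (4, 2, 2, 1)

Row-insert the values π_1, π_2, … into P one at a time, bumping the leftmost entry strictly greater than the inserted value down to the next row. The recording tableau Q records, in position (i, j), the step at which that cell was added to P.
  Insert 2 (step 1): P = [2];  Q = [1]
  Insert 9 (step 2): P = [2, 9];  Q = [1, 2]
  Insert 5 (step 3): P = [2, 5] / [9];  Q = [1, 2] / [3]
  Insert 3 (step 4): P = [2, 3] / [5] / [9];  Q = [1, 2] / [3] / [4]
  Insert 4 (step 5): P = [2, 3, 4] / [5] / [9];  Q = [1, 2, 5] / [3] / [4]
  Insert 8 (step 6): P = [2, 3, 4, 8] / [5] / [9];  Q = [1, 2, 5, 6] / [3] / [4]
  Insert 7 (step 7): P = [2, 3, 4, 7] / [5, 8] / [9];  Q = [1, 2, 5, 6] / [3, 7] / [4]
  Insert 1 (step 8): P = [1, 3, 4, 7] / [2, 8] / [5] / [9];  Q = [1, 2, 5, 6] / [3, 7] / [4] / [8]
  Insert 6 (step 9): P = [1, 3, 4, 6] / [2, 7] / [5, 8] / [9];  Q = [1, 2, 5, 6] / [3, 7] / [4, 9] / [8]
Final shape: (4, 2, 2, 1).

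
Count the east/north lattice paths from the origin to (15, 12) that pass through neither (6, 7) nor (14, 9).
Number of paths = 10988548

Inclusion–exclusion. Total paths: C(27, 15) = 17383860. Through P₁: C(13, 6)·C(14, 9) = 3435432. Through P₂: C(23, 14)·C(4, 1) = 3268760. Since P₁ is strictly southwest of P₂, a monotone path through both must visit P₁ then P₂; paths through both = C(13, 6)·C(10, 8)·C(4, 1) = 308880. Avoid both = 17383860 − 3435432 − 3268760 + 308880 = 10988548.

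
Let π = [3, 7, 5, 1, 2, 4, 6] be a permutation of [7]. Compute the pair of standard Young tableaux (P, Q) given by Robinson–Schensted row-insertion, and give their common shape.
P = [1, 2, 4, 6] / [3, 5] / [7];  Q = [1, 2, 6, 7] / [3, 5] / [4];  common shape = (4, 2, 1)

Row-insert the values π_1, π_2, … into P one at a time, bumping the leftmost entry strictly greater than the inserted value down to the next row. The recording tableau Q records, in position (i, j), the step at which that cell was added to P.
  Insert 3 (step 1): P = [3];  Q = [1]
  Insert 7 (step 2): P = [3, 7];  Q = [1, 2]
  Insert 5 (step 3): P = [3, 5] / [7];  Q = [1, 2] / [3]
  Insert 1 (step 4): P = [1, 5] / [3] / [7];  Q = [1, 2] / [3] / [4]
  Insert 2 (step 5): P = [1, 2] / [3, 5] / [7];  Q = [1, 2] / [3, 5] / [4]
  Insert 4 (step 6): P = [1, 2, 4] / [3, 5] / [7];  Q = [1, 2, 6] / [3, 5] / [4]
  Insert 6 (step 7): P = [1, 2, 4, 6] / [3, 5] / [7];  Q = [1, 2, 6, 7] / [3, 5] / [4]
Final shape: (4, 2, 1).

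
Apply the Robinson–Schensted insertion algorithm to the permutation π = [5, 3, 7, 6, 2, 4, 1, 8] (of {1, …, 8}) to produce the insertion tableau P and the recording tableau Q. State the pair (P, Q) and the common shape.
P = [1, 4, 8] / [2, 6] / [3, 7] / [5];  Q = [1, 3, 8] / [2, 4] / [5, 6] / [7];  common shape = (3, 2, 2, 1)

Row-insert the values π_1, π_2, … into P one at a time, bumping the leftmost entry strictly greater than the inserted value down to the next row. The recording tableau Q records, in position (i, j), the step at which that cell was added to P.
  Insert 5 (step 1): P = [5];  Q = [1]
  Insert 3 (step 2): P = [3] / [5];  Q = [1] / [2]
  Insert 7 (step 3): P = [3, 7] / [5];  Q = [1, 3] / [2]
  Insert 6 (step 4): P = [3, 6] / [5, 7];  Q = [1, 3] / [2, 4]
  Insert 2 (step 5): P = [2, 6] / [3, 7] / [5];  Q = [1, 3] / [2, 4] / [5]
  Insert 4 (step 6): P = [2, 4] / [3, 6] / [5, 7];  Q = [1, 3] / [2, 4] / [5, 6]
  Insert 1 (step 7): P = [1, 4] / [2, 6] / [3, 7] / [5];  Q = [1, 3] / [2, 4] / [5, 6] / [7]
  Insert 8 (step 8): P = [1, 4, 8] / [2, 6] / [3, 7] / [5];  Q = [1, 3, 8] / [2, 4] / [5, 6] / [7]
Final shape: (3, 2, 2, 1).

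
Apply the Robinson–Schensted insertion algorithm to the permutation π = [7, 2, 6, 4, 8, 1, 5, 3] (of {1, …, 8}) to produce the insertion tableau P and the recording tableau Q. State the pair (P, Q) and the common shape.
P = [1, 3, 5] / [2, 4] / [6, 8] / [7];  Q = [1, 3, 5] / [2, 7] / [4, 8] / [6];  common shape = (3, 2, 2, 1)

Row-insert the values π_1, π_2, … into P one at a time, bumping the leftmost entry strictly greater than the inserted value down to the next row. The recording tableau Q records, in position (i, j), the step at which that cell was added to P.
  Insert 7 (step 1): P = [7];  Q = [1]
  Insert 2 (step 2): P = [2] / [7];  Q = [1] / [2]
  Insert 6 (step 3): P = [2, 6] / [7];  Q = [1, 3] / [2]
  Insert 4 (step 4): P = [2, 4] / [6] / [7];  Q = [1, 3] / [2] / [4]
  Insert 8 (step 5): P = [2, 4, 8] / [6] / [7];  Q = [1, 3, 5] / [2] / [4]
  Insert 1 (step 6): P = [1, 4, 8] / [2] / [6] / [7];  Q = [1, 3, 5] / [2] / [4] / [6]
  Insert 5 (step 7): P = [1, 4, 5] / [2, 8] / [6] / [7];  Q = [1, 3, 5] / [2, 7] / [4] / [6]
  Insert 3 (step 8): P = [1, 3, 5] / [2, 4] / [6, 8] / [7];  Q = [1, 3, 5] / [2, 7] / [4, 8] / [6]
Final shape: (3, 2, 2, 1).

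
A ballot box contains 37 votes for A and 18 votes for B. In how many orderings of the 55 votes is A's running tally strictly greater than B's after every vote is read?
Strict-lead orderings = 49772989810635

Total orderings of the 55 votes with 37 for A: C(55, 37) = 144079707346575. By the Bertrand ballot formula (Cycle Lemma / reflection principle), the number of orderings in which A is strictly ahead of B throughout is (p − q)/(p + q) · C(p + q, p) = (37 − 18)/(37 + 18) · 144079707346575 = 49772989810635.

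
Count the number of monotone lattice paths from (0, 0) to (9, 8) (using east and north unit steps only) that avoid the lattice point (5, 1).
Number of paths = 22330

Total paths from (0, 0) to (9, 8): C(17, 9) = 24310. Paths through (5, 1): (paths (0, 0) → (5, 1)) × (paths (5, 1) → (9, 8)) = C(6, 5) · C(11, 4) = 6 · 330 = 1980. Avoidance count = 24310 − 1980 = 22330.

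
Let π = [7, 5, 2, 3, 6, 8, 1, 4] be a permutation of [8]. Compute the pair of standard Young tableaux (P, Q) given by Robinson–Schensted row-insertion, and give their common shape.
P = [1, 3, 4, 8] / [2, 6] / [5] / [7];  Q = [1, 4, 5, 6] / [2, 8] / [3] / [7];  common shape = (4, 2, 1, 1)

Row-insert the values π_1, π_2, … into P one at a time, bumping the leftmost entry strictly greater than the inserted value down to the next row. The recording tableau Q records, in position (i, j), the step at which that cell was added to P.
  Insert 7 (step 1): P = [7];  Q = [1]
  Insert 5 (step 2): P = [5] / [7];  Q = [1] / [2]
  Insert 2 (step 3): P = [2] / [5] / [7];  Q = [1] / [2] / [3]
  Insert 3 (step 4): P = [2, 3] / [5] / [7];  Q = [1, 4] / [2] / [3]
  Insert 6 (step 5): P = [2, 3, 6] / [5] / [7];  Q = [1, 4, 5] / [2] / [3]
  Insert 8 (step 6): P = [2, 3, 6, 8] / [5] / [7];  Q = [1, 4, 5, 6] / [2] / [3]
  Insert 1 (step 7): P = [1, 3, 6, 8] / [2] / [5] / [7];  Q = [1, 4, 5, 6] / [2] / [3] / [7]
  Insert 4 (step 8): P = [1, 3, 4, 8] / [2, 6] / [5] / [7];  Q = [1, 4, 5, 6] / [2, 8] / [3] / [7]
Final shape: (4, 2, 1, 1).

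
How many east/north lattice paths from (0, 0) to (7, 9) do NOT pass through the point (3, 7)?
Number of paths = 9640

Total paths from (0, 0) to (7, 9): C(16, 7) = 11440. Paths through (3, 7): (paths (0, 0) → (3, 7)) × (paths (3, 7) → (7, 9)) = C(10, 3) · C(6, 4) = 120 · 15 = 1800. Avoidance count = 11440 − 1800 = 9640.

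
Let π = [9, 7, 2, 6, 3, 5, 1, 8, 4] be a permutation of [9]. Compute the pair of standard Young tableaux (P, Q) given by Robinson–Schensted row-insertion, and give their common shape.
P = [1, 3, 4, 8] / [2, 5] / [6] / [7] / [9];  Q = [1, 4, 6, 8] / [2, 9] / [3] / [5] / [7];  common shape = (4, 2, 1, 1, 1)

Row-insert the values π_1, π_2, … into P one at a time, bumping the leftmost entry strictly greater than the inserted value down to the next row. The recording tableau Q records, in position (i, j), the step at which that cell was added to P.
  Insert 9 (step 1): P = [9];  Q = [1]
  Insert 7 (step 2): P = [7] / [9];  Q = [1] / [2]
  Insert 2 (step 3): P = [2] / [7] / [9];  Q = [1] / [2] / [3]
  Insert 6 (step 4): P = [2, 6] / [7] / [9];  Q = [1, 4] / [2] / [3]
  Insert 3 (step 5): P = [2, 3] / [6] / [7] / [9];  Q = [1, 4] / [2] / [3] / [5]
  Insert 5 (step 6): P = [2, 3, 5] / [6] / [7] / [9];  Q = [1, 4, 6] / [2] / [3] / [5]
  Insert 1 (step 7): P = [1, 3, 5] / [2] / [6] / [7] / [9];  Q = [1, 4, 6] / [2] / [3] / [5] / [7]
  Insert 8 (step 8): P = [1, 3, 5, 8] / [2] / [6] / [7] / [9];  Q = [1, 4, 6, 8] / [2] / [3] / [5] / [7]
  Insert 4 (step 9): P = [1, 3, 4, 8] / [2, 5] / [6] / [7] / [9];  Q = [1, 4, 6, 8] / [2, 9] / [3] / [5] / [7]
Final shape: (4, 2, 1, 1, 1).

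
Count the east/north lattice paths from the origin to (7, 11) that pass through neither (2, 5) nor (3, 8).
Number of paths = 19287

Inclusion–exclusion. Total paths: C(18, 7) = 31824. Through P₁: C(7, 2)·C(11, 5) = 9702. Through P₂: C(11, 3)·C(7, 4) = 5775. Since P₁ is strictly southwest of P₂, a monotone path through both must visit P₁ then P₂; paths through both = C(7, 2)·C(4, 1)·C(7, 4) = 2940. Avoid both = 31824 − 9702 − 5775 + 2940 = 19287.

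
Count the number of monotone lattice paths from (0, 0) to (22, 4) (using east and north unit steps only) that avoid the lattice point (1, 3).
Number of paths = 14862

Total paths from (0, 0) to (22, 4): C(26, 22) = 14950. Paths through (1, 3): (paths (0, 0) → (1, 3)) × (paths (1, 3) → (22, 4)) = C(4, 1) · C(22, 21) = 4 · 22 = 88. Avoidance count = 14950 − 88 = 14862.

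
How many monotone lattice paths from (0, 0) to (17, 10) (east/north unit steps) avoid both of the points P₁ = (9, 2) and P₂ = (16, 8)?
Number of paths = 5805162

Inclusion–exclusion. Total paths: C(27, 17) = 8436285. Through P₁: C(11, 9)·C(16, 8) = 707850. Through P₂: C(24, 16)·C(3, 1) = 2206413. Since P₁ is strictly southwest of P₂, a monotone path through both must visit P₁ then P₂; paths through both = C(11, 9)·C(13, 7)·C(3, 1) = 283140. Avoid both = 8436285 − 707850 − 2206413 + 283140 = 5805162.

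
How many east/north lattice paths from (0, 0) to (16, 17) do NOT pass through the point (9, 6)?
Number of paths = 1007523990

Total paths from (0, 0) to (16, 17): C(33, 16) = 1166803110. Paths through (9, 6): (paths (0, 0) → (9, 6)) × (paths (9, 6) → (16, 17)) = C(15, 9) · C(18, 7) = 5005 · 31824 = 159279120. Avoidance count = 1166803110 − 159279120 = 1007523990.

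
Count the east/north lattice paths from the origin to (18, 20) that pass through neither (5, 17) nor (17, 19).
Number of paths = 16373053158

Inclusion–exclusion. Total paths: C(38, 18) = 33578000610. Through P₁: C(22, 5)·C(16, 13) = 14747040. Through P₂: C(36, 17)·C(2, 1) = 17194993200. Since P₁ is strictly southwest of P₂, a monotone path through both must visit P₁ then P₂; paths through both = C(22, 5)·C(14, 12)·C(2, 1) = 4792788. Avoid both = 33578000610 − 14747040 − 17194993200 + 4792788 = 16373053158.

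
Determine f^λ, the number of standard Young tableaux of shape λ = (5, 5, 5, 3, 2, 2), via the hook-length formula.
# SYT of shape (5, 5, 5, 3, 2, 2) = 746876130

Hook-length formula: f^λ = n! / Π hook(c), product over all cells c of the Young diagram. For λ = (5, 5, 5, 3, 2, 2), n = 22 boxes. Hook lengths by row (left-to-right, top-to-bottom): [10, 9, 6, 4, 3]; [9, 8, 5, 3, 2]; [8, 7, 4, 2, 1]; [5, 4, 1]; [3, 2]; [2, 1]. Product of hooks = 1504935936000. So f^λ = 22! / 1504935936000 = 1124000727777607680000 / 1504935936000 = 746876130.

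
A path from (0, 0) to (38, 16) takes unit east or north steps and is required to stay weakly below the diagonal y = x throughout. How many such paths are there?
Number of paths = 12440596004235

By the reflection principle (André's argument), the number of monotone paths to (38, 16) with n ≤ m that never go above y = x is C(54, 38) − C(54, 39) = 21094923659355 − 8654327655120 = 12440596004235.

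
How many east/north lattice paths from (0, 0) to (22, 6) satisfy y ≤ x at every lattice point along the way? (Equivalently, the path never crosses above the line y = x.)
Number of paths = 278460

By the reflection principle (André's argument), the number of monotone paths to (22, 6) with n ≤ m that never go above y = x is C(28, 22) − C(28, 23) = 376740 − 98280 = 278460.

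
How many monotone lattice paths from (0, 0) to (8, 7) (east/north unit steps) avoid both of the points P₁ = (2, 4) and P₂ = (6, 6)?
Number of paths = 3078

Inclusion–exclusion. Total paths: C(15, 8) = 6435. Through P₁: C(6, 2)·C(9, 6) = 1260. Through P₂: C(12, 6)·C(3, 2) = 2772. Since P₁ is strictly southwest of P₂, a monotone path through both must visit P₁ then P₂; paths through both = C(6, 2)·C(6, 4)·C(3, 2) = 675. Avoid both = 6435 − 1260 − 2772 + 675 = 3078.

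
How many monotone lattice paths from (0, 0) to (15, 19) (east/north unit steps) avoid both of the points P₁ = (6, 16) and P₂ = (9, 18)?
Number of paths = 1811967795

Inclusion–exclusion. Total paths: C(34, 15) = 1855967520. Through P₁: C(22, 6)·C(12, 9) = 16414860. Through P₂: C(27, 9)·C(7, 6) = 32807775. Since P₁ is strictly southwest of P₂, a monotone path through both must visit P₁ then P₂; paths through both = C(22, 6)·C(5, 3)·C(7, 6) = 5222910. Avoid both = 1855967520 − 16414860 − 32807775 + 5222910 = 1811967795.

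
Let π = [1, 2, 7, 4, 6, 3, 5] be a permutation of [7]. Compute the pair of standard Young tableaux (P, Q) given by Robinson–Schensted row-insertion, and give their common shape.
P = [1, 2, 3, 5] / [4, 6] / [7];  Q = [1, 2, 3, 5] / [4, 7] / [6];  common shape = (4, 2, 1)

Row-insert the values π_1, π_2, … into P one at a time, bumping the leftmost entry strictly greater than the inserted value down to the next row. The recording tableau Q records, in position (i, j), the step at which that cell was added to P.
  Insert 1 (step 1): P = [1];  Q = [1]
  Insert 2 (step 2): P = [1, 2];  Q = [1, 2]
  Insert 7 (step 3): P = [1, 2, 7];  Q = [1, 2, 3]
  Insert 4 (step 4): P = [1, 2, 4] / [7];  Q = [1, 2, 3] / [4]
  Insert 6 (step 5): P = [1, 2, 4, 6] / [7];  Q = [1, 2, 3, 5] / [4]
  Insert 3 (step 6): P = [1, 2, 3, 6] / [4] / [7];  Q = [1, 2, 3, 5] / [4] / [6]
  Insert 5 (step 7): P = [1, 2, 3, 5] / [4, 6] / [7];  Q = [1, 2, 3, 5] / [4, 7] / [6]
Final shape: (4, 2, 1).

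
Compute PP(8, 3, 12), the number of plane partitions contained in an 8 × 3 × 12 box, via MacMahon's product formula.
PP(8, 3, 12) = 20239179160200

Evaluate the triple product over i = 1..8, j = 1..3, k = 1..12. The factors are (2/1) · (3/2) · (4/3) · (5/4) · (6/5) · (7/6) · (8/7) · (9/8) · … (288 factors total). The numerators and denominators telescope so the product is an integer; carrying out the multiplication exactly gives PP(8, 3, 12) = 20239179160200.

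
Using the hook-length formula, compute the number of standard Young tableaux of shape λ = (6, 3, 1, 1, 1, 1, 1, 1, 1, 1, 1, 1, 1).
# SYT of shape (6, 3, 1, 1, 1, 1, 1, 1, 1, 1, 1, 1, 1) = 671840

Hook-length formula: f^λ = n! / Π hook(c), product over all cells c of the Young diagram. For λ = (6, 3, 1, 1, 1, 1, 1, 1, 1, 1, 1, 1, 1), n = 20 boxes. Hook lengths by row (left-to-right, top-to-bottom): [18, 6, 5, 3, 2, 1]; [14, 2, 1]; [11]; [10]; [9]; [8]; [7]; [6]; [5]; [4]; [3]; [2]; [1]. Product of hooks = 3621252096000. So f^λ = 20! / 3621252096000 = 2432902008176640000 / 3621252096000 = 671840.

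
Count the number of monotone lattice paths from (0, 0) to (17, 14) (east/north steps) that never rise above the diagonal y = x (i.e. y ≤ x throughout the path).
Number of paths = 58929450

By the reflection principle (André's argument), the number of monotone paths to (17, 14) with n ≤ m that never go above y = x is C(31, 17) − C(31, 18) = 265182525 − 206253075 = 58929450.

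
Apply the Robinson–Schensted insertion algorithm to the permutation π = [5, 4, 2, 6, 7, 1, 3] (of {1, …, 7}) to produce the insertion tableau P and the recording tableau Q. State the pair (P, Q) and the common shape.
P = [1, 3, 7] / [2, 6] / [4] / [5];  Q = [1, 4, 5] / [2, 7] / [3] / [6];  common shape = (3, 2, 1, 1)

Row-insert the values π_1, π_2, … into P one at a time, bumping the leftmost entry strictly greater than the inserted value down to the next row. The recording tableau Q records, in position (i, j), the step at which that cell was added to P.
  Insert 5 (step 1): P = [5];  Q = [1]
  Insert 4 (step 2): P = [4] / [5];  Q = [1] / [2]
  Insert 2 (step 3): P = [2] / [4] / [5];  Q = [1] / [2] / [3]
  Insert 6 (step 4): P = [2, 6] / [4] / [5];  Q = [1, 4] / [2] / [3]
  Insert 7 (step 5): P = [2, 6, 7] / [4] / [5];  Q = [1, 4, 5] / [2] / [3]
  Insert 1 (step 6): P = [1, 6, 7] / [2] / [4] / [5];  Q = [1, 4, 5] / [2] / [3] / [6]
  Insert 3 (step 7): P = [1, 3, 7] / [2, 6] / [4] / [5];  Q = [1, 4, 5] / [2, 7] / [3] / [6]
Final shape: (3, 2, 1, 1).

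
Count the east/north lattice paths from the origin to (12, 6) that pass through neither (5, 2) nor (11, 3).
Number of paths = 10766

Inclusion–exclusion. Total paths: C(18, 12) = 18564. Through P₁: C(7, 5)·C(11, 7) = 6930. Through P₂: C(14, 11)·C(4, 1) = 1456. Since P₁ is strictly southwest of P₂, a monotone path through both must visit P₁ then P₂; paths through both = C(7, 5)·C(7, 6)·C(4, 1) = 588. Avoid both = 18564 − 6930 − 1456 + 588 = 10766.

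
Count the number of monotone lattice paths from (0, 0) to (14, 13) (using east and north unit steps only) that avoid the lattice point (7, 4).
Number of paths = 16283100

Total paths from (0, 0) to (14, 13): C(27, 14) = 20058300. Paths through (7, 4): (paths (0, 0) → (7, 4)) × (paths (7, 4) → (14, 13)) = C(11, 7) · C(16, 7) = 330 · 11440 = 3775200. Avoidance count = 20058300 − 3775200 = 16283100.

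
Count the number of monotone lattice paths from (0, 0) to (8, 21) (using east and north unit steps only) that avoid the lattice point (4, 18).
Number of paths = 4036120

Total paths from (0, 0) to (8, 21): C(29, 8) = 4292145. Paths through (4, 18): (paths (0, 0) → (4, 18)) × (paths (4, 18) → (8, 21)) = C(22, 4) · C(7, 4) = 7315 · 35 = 256025. Avoidance count = 4292145 − 256025 = 4036120.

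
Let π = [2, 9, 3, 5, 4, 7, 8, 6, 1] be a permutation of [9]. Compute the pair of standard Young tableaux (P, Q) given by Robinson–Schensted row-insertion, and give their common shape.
P = [1, 3, 4, 6, 8] / [2, 7] / [5] / [9];  Q = [1, 2, 4, 6, 7] / [3, 8] / [5] / [9];  common shape = (5, 2, 1, 1)

Row-insert the values π_1, π_2, … into P one at a time, bumping the leftmost entry strictly greater than the inserted value down to the next row. The recording tableau Q records, in position (i, j), the step at which that cell was added to P.
  Insert 2 (step 1): P = [2];  Q = [1]
  Insert 9 (step 2): P = [2, 9];  Q = [1, 2]
  Insert 3 (step 3): P = [2, 3] / [9];  Q = [1, 2] / [3]
  Insert 5 (step 4): P = [2, 3, 5] / [9];  Q = [1, 2, 4] / [3]
  Insert 4 (step 5): P = [2, 3, 4] / [5] / [9];  Q = [1, 2, 4] / [3] / [5]
  Insert 7 (step 6): P = [2, 3, 4, 7] / [5] / [9];  Q = [1, 2, 4, 6] / [3] / [5]
  Insert 8 (step 7): P = [2, 3, 4, 7, 8] / [5] / [9];  Q = [1, 2, 4, 6, 7] / [3] / [5]
  Insert 6 (step 8): P = [2, 3, 4, 6, 8] / [5, 7] / [9];  Q = [1, 2, 4, 6, 7] / [3, 8] / [5]
  Insert 1 (step 9): P = [1, 3, 4, 6, 8] / [2, 7] / [5] / [9];  Q = [1, 2, 4, 6, 7] / [3, 8] / [5] / [9]
Final shape: (5, 2, 1, 1).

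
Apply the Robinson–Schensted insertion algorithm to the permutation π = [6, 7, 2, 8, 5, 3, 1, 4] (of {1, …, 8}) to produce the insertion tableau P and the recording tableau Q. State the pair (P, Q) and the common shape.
P = [1, 3, 4] / [2, 7, 8] / [5] / [6];  Q = [1, 2, 4] / [3, 5, 8] / [6] / [7];  common shape = (3, 3, 1, 1)

Row-insert the values π_1, π_2, … into P one at a time, bumping the leftmost entry strictly greater than the inserted value down to the next row. The recording tableau Q records, in position (i, j), the step at which that cell was added to P.
  Insert 6 (step 1): P = [6];  Q = [1]
  Insert 7 (step 2): P = [6, 7];  Q = [1, 2]
  Insert 2 (step 3): P = [2, 7] / [6];  Q = [1, 2] / [3]
  Insert 8 (step 4): P = [2, 7, 8] / [6];  Q = [1, 2, 4] / [3]
  Insert 5 (step 5): P = [2, 5, 8] / [6, 7];  Q = [1, 2, 4] / [3, 5]
  Insert 3 (step 6): P = [2, 3, 8] / [5, 7] / [6];  Q = [1, 2, 4] / [3, 5] / [6]
  Insert 1 (step 7): P = [1, 3, 8] / [2, 7] / [5] / [6];  Q = [1, 2, 4] / [3, 5] / [6] / [7]
  Insert 4 (step 8): P = [1, 3, 4] / [2, 7, 8] / [5] / [6];  Q = [1, 2, 4] / [3, 5, 8] / [6] / [7]
Final shape: (3, 3, 1, 1).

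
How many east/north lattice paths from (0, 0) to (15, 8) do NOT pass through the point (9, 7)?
Number of paths = 410234

Total paths from (0, 0) to (15, 8): C(23, 15) = 490314. Paths through (9, 7): (paths (0, 0) → (9, 7)) × (paths (9, 7) → (15, 8)) = C(16, 9) · C(7, 6) = 11440 · 7 = 80080. Avoidance count = 490314 − 80080 = 410234.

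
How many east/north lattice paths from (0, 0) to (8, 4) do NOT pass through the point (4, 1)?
Number of paths = 320

Total paths from (0, 0) to (8, 4): C(12, 8) = 495. Paths through (4, 1): (paths (0, 0) → (4, 1)) × (paths (4, 1) → (8, 4)) = C(5, 4) · C(7, 4) = 5 · 35 = 175. Avoidance count = 495 − 175 = 320.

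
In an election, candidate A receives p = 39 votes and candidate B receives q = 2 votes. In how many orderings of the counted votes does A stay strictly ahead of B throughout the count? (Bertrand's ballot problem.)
Strict-lead orderings = 740

Total orderings of the 41 votes with 39 for A: C(41, 39) = 820. By the Bertrand ballot formula (Cycle Lemma / reflection principle), the number of orderings in which A is strictly ahead of B throughout is (p − q)/(p + q) · C(p + q, p) = (39 − 2)/(39 + 2) · 820 = 740.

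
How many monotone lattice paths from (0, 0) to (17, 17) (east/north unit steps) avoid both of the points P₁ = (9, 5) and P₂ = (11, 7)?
Number of paths = 1922759784

Inclusion–exclusion. Total paths: C(34, 17) = 2333606220. Through P₁: C(14, 9)·C(20, 8) = 252191940. Through P₂: C(18, 11)·C(16, 6) = 254846592. Since P₁ is strictly southwest of P₂, a monotone path through both must visit P₁ then P₂; paths through both = C(14, 9)·C(4, 2)·C(16, 6) = 96192096. Avoid both = 2333606220 − 252191940 − 254846592 + 96192096 = 1922759784.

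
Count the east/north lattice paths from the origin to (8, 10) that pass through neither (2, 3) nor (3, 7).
Number of paths = 22678

Inclusion–exclusion. Total paths: C(18, 8) = 43758. Through P₁: C(5, 2)·C(13, 6) = 17160. Through P₂: C(10, 3)·C(8, 5) = 6720. Since P₁ is strictly southwest of P₂, a monotone path through both must visit P₁ then P₂; paths through both = C(5, 2)·C(5, 1)·C(8, 5) = 2800. Avoid both = 43758 − 17160 − 6720 + 2800 = 22678.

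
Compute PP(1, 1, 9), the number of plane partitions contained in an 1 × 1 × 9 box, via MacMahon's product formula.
PP(1, 1, 9) = 10

Evaluate the triple product over i = 1..1, j = 1..1, k = 1..9. The factors are (2/1) · (3/2) · (4/3) · (5/4) · (6/5) · (7/6) · (8/7) · (9/8) · … (9 factors total). The numerators and denominators telescope so the product is an integer; carrying out the multiplication exactly gives PP(1, 1, 9) = 10.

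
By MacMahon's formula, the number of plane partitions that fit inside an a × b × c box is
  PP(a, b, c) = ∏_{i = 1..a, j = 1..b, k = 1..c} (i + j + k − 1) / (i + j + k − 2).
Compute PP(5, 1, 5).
PP(5, 1, 5) = 252

Evaluate the triple product over i = 1..5, j = 1..1, k = 1..5. The factors are (2/1) · (3/2) · (4/3) · (5/4) · (6/5) · (3/2) · (4/3) · (5/4) · … (25 factors total). The numerators and denominators telescope so the product is an integer; carrying out the multiplication exactly gives PP(5, 1, 5) = 252.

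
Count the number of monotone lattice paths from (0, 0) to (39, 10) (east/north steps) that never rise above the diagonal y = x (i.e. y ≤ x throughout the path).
Number of paths = 6163366902

By the reflection principle (André's argument), the number of monotone paths to (39, 10) with n ≤ m that never go above y = x is C(49, 39) − C(49, 40) = 8217822536 − 2054455634 = 6163366902.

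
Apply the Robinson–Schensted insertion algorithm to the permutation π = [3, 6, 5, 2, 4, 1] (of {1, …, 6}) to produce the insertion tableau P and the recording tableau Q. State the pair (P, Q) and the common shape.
P = [1, 4] / [2, 5] / [3] / [6];  Q = [1, 2] / [3, 5] / [4] / [6];  common shape = (2, 2, 1, 1)

Row-insert the values π_1, π_2, … into P one at a time, bumping the leftmost entry strictly greater than the inserted value down to the next row. The recording tableau Q records, in position (i, j), the step at which that cell was added to P.
  Insert 3 (step 1): P = [3];  Q = [1]
  Insert 6 (step 2): P = [3, 6];  Q = [1, 2]
  Insert 5 (step 3): P = [3, 5] / [6];  Q = [1, 2] / [3]
  Insert 2 (step 4): P = [2, 5] / [3] / [6];  Q = [1, 2] / [3] / [4]
  Insert 4 (step 5): P = [2, 4] / [3, 5] / [6];  Q = [1, 2] / [3, 5] / [4]
  Insert 1 (step 6): P = [1, 4] / [2, 5] / [3] / [6];  Q = [1, 2] / [3, 5] / [4] / [6]
Final shape: (2, 2, 1, 1).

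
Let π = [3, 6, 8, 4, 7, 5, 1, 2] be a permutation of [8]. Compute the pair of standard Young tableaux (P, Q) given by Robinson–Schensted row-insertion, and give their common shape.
P = [1, 2, 5] / [3, 4] / [6, 7] / [8];  Q = [1, 2, 3] / [4, 5] / [6, 8] / [7];  common shape = (3, 2, 2, 1)

Row-insert the values π_1, π_2, … into P one at a time, bumping the leftmost entry strictly greater than the inserted value down to the next row. The recording tableau Q records, in position (i, j), the step at which that cell was added to P.
  Insert 3 (step 1): P = [3];  Q = [1]
  Insert 6 (step 2): P = [3, 6];  Q = [1, 2]
  Insert 8 (step 3): P = [3, 6, 8];  Q = [1, 2, 3]
  Insert 4 (step 4): P = [3, 4, 8] / [6];  Q = [1, 2, 3] / [4]
  Insert 7 (step 5): P = [3, 4, 7] / [6, 8];  Q = [1, 2, 3] / [4, 5]
  Insert 5 (step 6): P = [3, 4, 5] / [6, 7] / [8];  Q = [1, 2, 3] / [4, 5] / [6]
  Insert 1 (step 7): P = [1, 4, 5] / [3, 7] / [6] / [8];  Q = [1, 2, 3] / [4, 5] / [6] / [7]
  Insert 2 (step 8): P = [1, 2, 5] / [3, 4] / [6, 7] / [8];  Q = [1, 2, 3] / [4, 5] / [6, 8] / [7]
Final shape: (3, 2, 2, 1).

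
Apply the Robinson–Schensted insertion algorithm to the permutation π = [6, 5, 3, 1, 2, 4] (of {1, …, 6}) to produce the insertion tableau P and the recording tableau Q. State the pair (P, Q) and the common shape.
P = [1, 2, 4] / [3] / [5] / [6];  Q = [1, 5, 6] / [2] / [3] / [4];  common shape = (3, 1, 1, 1)

Row-insert the values π_1, π_2, … into P one at a time, bumping the leftmost entry strictly greater than the inserted value down to the next row. The recording tableau Q records, in position (i, j), the step at which that cell was added to P.
  Insert 6 (step 1): P = [6];  Q = [1]
  Insert 5 (step 2): P = [5] / [6];  Q = [1] / [2]
  Insert 3 (step 3): P = [3] / [5] / [6];  Q = [1] / [2] / [3]
  Insert 1 (step 4): P = [1] / [3] / [5] / [6];  Q = [1] / [2] / [3] / [4]
  Insert 2 (step 5): P = [1, 2] / [3] / [5] / [6];  Q = [1, 5] / [2] / [3] / [4]
  Insert 4 (step 6): P = [1, 2, 4] / [3] / [5] / [6];  Q = [1, 5, 6] / [2] / [3] / [4]
Final shape: (3, 1, 1, 1).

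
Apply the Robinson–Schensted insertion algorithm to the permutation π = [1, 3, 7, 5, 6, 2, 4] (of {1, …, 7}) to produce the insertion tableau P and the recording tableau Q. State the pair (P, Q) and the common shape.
P = [1, 2, 4, 6] / [3, 5] / [7];  Q = [1, 2, 3, 5] / [4, 7] / [6];  common shape = (4, 2, 1)

Row-insert the values π_1, π_2, … into P one at a time, bumping the leftmost entry strictly greater than the inserted value down to the next row. The recording tableau Q records, in position (i, j), the step at which that cell was added to P.
  Insert 1 (step 1): P = [1];  Q = [1]
  Insert 3 (step 2): P = [1, 3];  Q = [1, 2]
  Insert 7 (step 3): P = [1, 3, 7];  Q = [1, 2, 3]
  Insert 5 (step 4): P = [1, 3, 5] / [7];  Q = [1, 2, 3] / [4]
  Insert 6 (step 5): P = [1, 3, 5, 6] / [7];  Q = [1, 2, 3, 5] / [4]
  Insert 2 (step 6): P = [1, 2, 5, 6] / [3] / [7];  Q = [1, 2, 3, 5] / [4] / [6]
  Insert 4 (step 7): P = [1, 2, 4, 6] / [3, 5] / [7];  Q = [1, 2, 3, 5] / [4, 7] / [6]
Final shape: (4, 2, 1).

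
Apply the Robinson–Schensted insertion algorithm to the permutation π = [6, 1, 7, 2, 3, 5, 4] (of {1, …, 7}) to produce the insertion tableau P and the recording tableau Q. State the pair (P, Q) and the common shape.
P = [1, 2, 3, 4] / [5, 7] / [6];  Q = [1, 3, 5, 6] / [2, 4] / [7];  common shape = (4, 2, 1)

Row-insert the values π_1, π_2, … into P one at a time, bumping the leftmost entry strictly greater than the inserted value down to the next row. The recording tableau Q records, in position (i, j), the step at which that cell was added to P.
  Insert 6 (step 1): P = [6];  Q = [1]
  Insert 1 (step 2): P = [1] / [6];  Q = [1] / [2]
  Insert 7 (step 3): P = [1, 7] / [6];  Q = [1, 3] / [2]
  Insert 2 (step 4): P = [1, 2] / [6, 7];  Q = [1, 3] / [2, 4]
  Insert 3 (step 5): P = [1, 2, 3] / [6, 7];  Q = [1, 3, 5] / [2, 4]
  Insert 5 (step 6): P = [1, 2, 3, 5] / [6, 7];  Q = [1, 3, 5, 6] / [2, 4]
  Insert 4 (step 7): P = [1, 2, 3, 4] / [5, 7] / [6];  Q = [1, 3, 5, 6] / [2, 4] / [7]
Final shape: (4, 2, 1).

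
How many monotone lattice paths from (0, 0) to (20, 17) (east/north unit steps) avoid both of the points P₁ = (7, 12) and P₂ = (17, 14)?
Number of paths = 10236505986

Inclusion–exclusion. Total paths: C(37, 20) = 15905368710. Through P₁: C(19, 7)·C(18, 13) = 431724384. Through P₂: C(31, 17)·C(6, 3) = 5303650500. Since P₁ is strictly southwest of P₂, a monotone path through both must visit P₁ then P₂; paths through both = C(19, 7)·C(12, 10)·C(6, 3) = 66512160. Avoid both = 15905368710 − 431724384 − 5303650500 + 66512160 = 10236505986.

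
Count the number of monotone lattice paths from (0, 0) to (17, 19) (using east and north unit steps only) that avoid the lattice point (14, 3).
Number of paths = 8596837680

Total paths from (0, 0) to (17, 19): C(36, 17) = 8597496600. Paths through (14, 3): (paths (0, 0) → (14, 3)) × (paths (14, 3) → (17, 19)) = C(17, 14) · C(19, 3) = 680 · 969 = 658920. Avoidance count = 8597496600 − 658920 = 8596837680.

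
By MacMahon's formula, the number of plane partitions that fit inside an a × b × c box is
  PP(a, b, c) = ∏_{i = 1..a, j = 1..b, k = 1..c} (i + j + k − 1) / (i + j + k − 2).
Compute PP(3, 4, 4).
PP(3, 4, 4) = 24696

Evaluate the triple product over i = 1..3, j = 1..4, k = 1..4. The factors are (2/1) · (3/2) · (4/3) · (5/4) · (3/2) · (4/3) · (5/4) · (6/5) · … (48 factors total). The numerators and denominators telescope so the product is an integer; carrying out the multiplication exactly gives PP(3, 4, 4) = 24696.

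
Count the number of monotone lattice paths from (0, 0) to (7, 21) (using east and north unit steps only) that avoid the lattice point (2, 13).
Number of paths = 1048905

Total paths from (0, 0) to (7, 21): C(28, 7) = 1184040. Paths through (2, 13): (paths (0, 0) → (2, 13)) × (paths (2, 13) → (7, 21)) = C(15, 2) · C(13, 5) = 105 · 1287 = 135135. Avoidance count = 1184040 − 135135 = 1048905.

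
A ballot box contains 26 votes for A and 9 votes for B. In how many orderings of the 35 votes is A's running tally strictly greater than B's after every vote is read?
Strict-lead orderings = 34295052

Total orderings of the 35 votes with 26 for A: C(35, 26) = 70607460. By the Bertrand ballot formula (Cycle Lemma / reflection principle), the number of orderings in which A is strictly ahead of B throughout is (p − q)/(p + q) · C(p + q, p) = (26 − 9)/(26 + 9) · 70607460 = 34295052.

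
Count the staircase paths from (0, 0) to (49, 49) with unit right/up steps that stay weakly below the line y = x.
C_49 = 509552245179617138054608572

These NE paths below the diagonal are counted by the Catalan number C_n = (1/(n + 1)) · C(2n, n). For n = 49: C_49 = (1/50) · C(98, 49) = 25477612258980856902730428600/50 = 509552245179617138054608572.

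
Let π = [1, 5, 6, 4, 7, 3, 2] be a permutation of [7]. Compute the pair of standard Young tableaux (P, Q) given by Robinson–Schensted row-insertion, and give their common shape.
P = [1, 2, 6, 7] / [3] / [4] / [5];  Q = [1, 2, 3, 5] / [4] / [6] / [7];  common shape = (4, 1, 1, 1)

Row-insert the values π_1, π_2, … into P one at a time, bumping the leftmost entry strictly greater than the inserted value down to the next row. The recording tableau Q records, in position (i, j), the step at which that cell was added to P.
  Insert 1 (step 1): P = [1];  Q = [1]
  Insert 5 (step 2): P = [1, 5];  Q = [1, 2]
  Insert 6 (step 3): P = [1, 5, 6];  Q = [1, 2, 3]
  Insert 4 (step 4): P = [1, 4, 6] / [5];  Q = [1, 2, 3] / [4]
  Insert 7 (step 5): P = [1, 4, 6, 7] / [5];  Q = [1, 2, 3, 5] / [4]
  Insert 3 (step 6): P = [1, 3, 6, 7] / [4] / [5];  Q = [1, 2, 3, 5] / [4] / [6]
  Insert 2 (step 7): P = [1, 2, 6, 7] / [3] / [4] / [5];  Q = [1, 2, 3, 5] / [4] / [6] / [7]
Final shape: (4, 1, 1, 1).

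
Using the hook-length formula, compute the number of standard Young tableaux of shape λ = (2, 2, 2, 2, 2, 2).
# SYT of shape (2, 2, 2, 2, 2, 2) = 132

Hook-length formula: f^λ = n! / Π hook(c), product over all cells c of the Young diagram. For λ = (2, 2, 2, 2, 2, 2), n = 12 boxes. Hook lengths by row (left-to-right, top-to-bottom): [7, 6]; [6, 5]; [5, 4]; [4, 3]; [3, 2]; [2, 1]. Product of hooks = 3628800. So f^λ = 12! / 3628800 = 479001600 / 3628800 = 132.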